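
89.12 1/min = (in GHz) 1.485e-09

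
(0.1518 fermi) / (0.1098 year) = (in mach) 1.287e-25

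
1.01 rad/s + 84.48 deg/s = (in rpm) 23.72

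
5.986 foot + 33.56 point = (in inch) 72.3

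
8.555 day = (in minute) 1.232e+04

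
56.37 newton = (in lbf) 12.67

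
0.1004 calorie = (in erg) 4.201e+06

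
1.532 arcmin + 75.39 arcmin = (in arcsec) 4615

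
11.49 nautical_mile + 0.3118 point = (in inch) 8.378e+05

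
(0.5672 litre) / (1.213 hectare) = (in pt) 0.0001325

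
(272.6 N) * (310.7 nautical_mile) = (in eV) 9.79e+26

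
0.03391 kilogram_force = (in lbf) 0.07476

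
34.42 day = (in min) 4.956e+04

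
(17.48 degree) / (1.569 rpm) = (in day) 2.149e-05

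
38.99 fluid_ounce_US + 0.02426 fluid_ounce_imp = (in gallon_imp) 0.2538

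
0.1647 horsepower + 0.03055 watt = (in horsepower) 0.1647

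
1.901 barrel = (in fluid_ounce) 1.022e+04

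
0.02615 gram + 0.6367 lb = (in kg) 0.2888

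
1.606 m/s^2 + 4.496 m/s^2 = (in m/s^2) 6.102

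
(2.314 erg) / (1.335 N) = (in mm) 0.0001733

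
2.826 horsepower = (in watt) 2107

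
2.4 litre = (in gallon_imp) 0.5279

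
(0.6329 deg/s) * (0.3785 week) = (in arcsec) 5.216e+08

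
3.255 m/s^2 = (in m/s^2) 3.255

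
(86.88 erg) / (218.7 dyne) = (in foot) 0.01303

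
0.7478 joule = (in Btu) 0.0007088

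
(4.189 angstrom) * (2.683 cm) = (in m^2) 1.124e-11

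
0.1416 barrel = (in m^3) 0.02251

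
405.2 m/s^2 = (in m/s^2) 405.2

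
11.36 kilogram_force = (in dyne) 1.114e+07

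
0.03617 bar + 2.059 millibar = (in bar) 0.03823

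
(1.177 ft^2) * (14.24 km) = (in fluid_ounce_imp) 5.48e+07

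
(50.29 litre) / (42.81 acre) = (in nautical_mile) 1.567e-10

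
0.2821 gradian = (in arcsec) 914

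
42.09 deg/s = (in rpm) 7.015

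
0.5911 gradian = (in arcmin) 31.92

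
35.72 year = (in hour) 3.129e+05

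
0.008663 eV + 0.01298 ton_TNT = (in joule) 5.431e+07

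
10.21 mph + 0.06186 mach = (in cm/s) 2563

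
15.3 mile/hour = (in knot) 13.3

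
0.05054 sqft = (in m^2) 0.004695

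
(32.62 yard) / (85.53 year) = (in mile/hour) 2.474e-08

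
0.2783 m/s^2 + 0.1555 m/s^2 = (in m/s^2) 0.4338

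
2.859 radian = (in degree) 163.8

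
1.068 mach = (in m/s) 363.7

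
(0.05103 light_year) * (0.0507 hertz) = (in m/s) 2.448e+13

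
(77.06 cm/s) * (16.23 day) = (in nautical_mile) 583.5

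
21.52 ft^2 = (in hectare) 0.0001999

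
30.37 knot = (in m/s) 15.62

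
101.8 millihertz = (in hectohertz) 0.001018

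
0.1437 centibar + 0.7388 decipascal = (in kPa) 0.1438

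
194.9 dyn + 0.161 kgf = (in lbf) 0.3554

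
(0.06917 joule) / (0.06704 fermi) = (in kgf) 1.052e+14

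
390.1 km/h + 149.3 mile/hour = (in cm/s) 1.751e+04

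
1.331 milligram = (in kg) 1.331e-06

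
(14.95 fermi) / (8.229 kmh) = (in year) 2.074e-22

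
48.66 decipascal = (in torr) 0.0365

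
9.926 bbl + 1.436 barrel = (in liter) 1806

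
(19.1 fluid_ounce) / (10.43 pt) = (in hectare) 1.535e-05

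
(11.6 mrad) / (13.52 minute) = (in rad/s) 1.43e-05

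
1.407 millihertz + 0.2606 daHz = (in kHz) 0.002607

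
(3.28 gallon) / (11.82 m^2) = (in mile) 6.527e-07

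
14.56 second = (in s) 14.56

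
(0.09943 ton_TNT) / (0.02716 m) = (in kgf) 1.562e+09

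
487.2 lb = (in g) 2.21e+05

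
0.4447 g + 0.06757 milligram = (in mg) 444.8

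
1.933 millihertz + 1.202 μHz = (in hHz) 1.934e-05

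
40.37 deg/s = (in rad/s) 0.7046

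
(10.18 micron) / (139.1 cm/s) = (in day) 8.47e-11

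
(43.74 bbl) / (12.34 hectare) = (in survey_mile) 3.502e-08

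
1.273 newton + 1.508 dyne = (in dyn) 1.273e+05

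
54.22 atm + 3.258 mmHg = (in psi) 796.9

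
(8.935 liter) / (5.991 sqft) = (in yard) 0.01756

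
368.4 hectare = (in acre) 910.3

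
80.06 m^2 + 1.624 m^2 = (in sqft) 879.2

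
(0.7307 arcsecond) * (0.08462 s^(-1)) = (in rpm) 2.863e-06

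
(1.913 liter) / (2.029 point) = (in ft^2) 28.77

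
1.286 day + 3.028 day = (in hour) 103.5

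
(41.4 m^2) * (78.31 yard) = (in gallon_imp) 6.521e+05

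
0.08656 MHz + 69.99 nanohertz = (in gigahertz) 8.656e-05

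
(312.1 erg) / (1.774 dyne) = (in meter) 1.759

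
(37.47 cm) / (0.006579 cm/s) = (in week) 0.009417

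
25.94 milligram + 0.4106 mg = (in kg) 2.635e-05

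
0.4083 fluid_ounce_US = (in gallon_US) 0.00319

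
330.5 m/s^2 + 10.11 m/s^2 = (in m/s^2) 340.6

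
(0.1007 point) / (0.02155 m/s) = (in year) 5.227e-11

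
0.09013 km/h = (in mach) 7.353e-05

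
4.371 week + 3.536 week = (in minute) 7.97e+04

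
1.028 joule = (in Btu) 0.0009744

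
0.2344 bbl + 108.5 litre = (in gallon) 38.51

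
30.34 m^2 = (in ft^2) 326.6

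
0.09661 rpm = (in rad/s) 0.01012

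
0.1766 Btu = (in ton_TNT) 4.453e-08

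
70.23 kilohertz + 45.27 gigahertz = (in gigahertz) 45.27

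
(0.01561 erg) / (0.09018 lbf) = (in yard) 4.256e-09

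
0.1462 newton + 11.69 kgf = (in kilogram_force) 11.7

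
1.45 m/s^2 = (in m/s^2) 1.45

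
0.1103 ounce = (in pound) 0.006894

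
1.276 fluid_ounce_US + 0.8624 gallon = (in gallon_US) 0.8724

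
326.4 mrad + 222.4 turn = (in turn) 222.5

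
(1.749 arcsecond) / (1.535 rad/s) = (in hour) 1.534e-09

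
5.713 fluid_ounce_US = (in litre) 0.169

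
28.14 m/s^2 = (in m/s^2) 28.14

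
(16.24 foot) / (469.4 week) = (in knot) 3.389e-08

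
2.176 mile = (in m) 3502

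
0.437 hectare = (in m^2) 4370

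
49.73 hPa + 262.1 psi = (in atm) 17.88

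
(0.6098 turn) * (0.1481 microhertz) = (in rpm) 5.419e-06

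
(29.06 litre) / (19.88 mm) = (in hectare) 0.0001462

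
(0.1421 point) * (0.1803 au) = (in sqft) 1.455e+07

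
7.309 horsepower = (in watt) 5450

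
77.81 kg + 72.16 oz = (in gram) 7.986e+04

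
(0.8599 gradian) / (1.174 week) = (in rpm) 1.817e-07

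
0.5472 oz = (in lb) 0.0342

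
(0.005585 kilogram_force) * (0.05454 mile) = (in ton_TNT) 1.149e-09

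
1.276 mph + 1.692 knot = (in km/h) 5.187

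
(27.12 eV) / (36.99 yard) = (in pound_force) 2.888e-20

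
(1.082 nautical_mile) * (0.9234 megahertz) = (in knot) 3.597e+09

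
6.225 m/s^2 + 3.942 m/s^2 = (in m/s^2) 10.17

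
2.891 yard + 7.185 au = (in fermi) 1.075e+27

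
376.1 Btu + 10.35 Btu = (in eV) 2.545e+24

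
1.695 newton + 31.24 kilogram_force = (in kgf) 31.41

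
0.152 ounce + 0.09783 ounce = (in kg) 0.007083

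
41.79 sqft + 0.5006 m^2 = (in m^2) 4.383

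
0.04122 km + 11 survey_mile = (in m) 1.774e+04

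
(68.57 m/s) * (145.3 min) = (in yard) 6.538e+05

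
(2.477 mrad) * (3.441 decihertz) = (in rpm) 0.008139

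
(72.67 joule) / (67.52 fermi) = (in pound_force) 2.42e+14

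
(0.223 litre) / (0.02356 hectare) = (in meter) 9.465e-07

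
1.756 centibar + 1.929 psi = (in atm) 0.1486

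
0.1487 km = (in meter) 148.7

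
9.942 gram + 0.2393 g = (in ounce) 0.3591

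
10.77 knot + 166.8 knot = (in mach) 0.2683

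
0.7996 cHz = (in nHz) 7.996e+06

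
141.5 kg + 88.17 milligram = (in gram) 1.415e+05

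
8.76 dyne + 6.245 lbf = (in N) 27.78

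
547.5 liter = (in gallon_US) 144.6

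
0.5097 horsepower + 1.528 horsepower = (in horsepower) 2.038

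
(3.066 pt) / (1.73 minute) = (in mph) 2.331e-05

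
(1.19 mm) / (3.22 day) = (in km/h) 1.54e-08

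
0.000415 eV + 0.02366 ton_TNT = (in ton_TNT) 0.02366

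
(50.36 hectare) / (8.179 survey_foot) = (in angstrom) 2.02e+15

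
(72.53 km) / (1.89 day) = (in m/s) 0.4442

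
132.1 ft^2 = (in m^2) 12.27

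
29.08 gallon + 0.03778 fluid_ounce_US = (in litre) 110.1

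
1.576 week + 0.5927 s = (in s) 9.532e+05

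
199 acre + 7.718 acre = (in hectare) 83.66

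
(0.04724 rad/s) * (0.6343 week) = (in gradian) 1.154e+06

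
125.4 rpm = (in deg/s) 752.4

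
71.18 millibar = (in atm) 0.07025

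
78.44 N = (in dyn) 7.844e+06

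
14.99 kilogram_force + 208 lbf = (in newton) 1072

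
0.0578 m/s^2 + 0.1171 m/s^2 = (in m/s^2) 0.1749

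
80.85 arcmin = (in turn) 0.003743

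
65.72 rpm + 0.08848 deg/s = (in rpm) 65.73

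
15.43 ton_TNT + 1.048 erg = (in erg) 6.456e+17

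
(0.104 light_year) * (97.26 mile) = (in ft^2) 1.658e+21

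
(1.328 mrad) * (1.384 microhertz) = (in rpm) 1.755e-08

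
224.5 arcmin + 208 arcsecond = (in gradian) 4.222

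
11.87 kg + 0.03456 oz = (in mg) 1.187e+07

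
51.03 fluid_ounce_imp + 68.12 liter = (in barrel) 0.4376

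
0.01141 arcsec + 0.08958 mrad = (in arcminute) 0.3081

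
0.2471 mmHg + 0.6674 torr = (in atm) 0.001203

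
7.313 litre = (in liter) 7.313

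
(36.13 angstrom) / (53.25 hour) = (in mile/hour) 4.216e-14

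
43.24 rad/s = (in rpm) 412.9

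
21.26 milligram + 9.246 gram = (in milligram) 9267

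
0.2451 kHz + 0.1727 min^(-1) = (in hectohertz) 2.451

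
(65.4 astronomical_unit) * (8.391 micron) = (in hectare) 8210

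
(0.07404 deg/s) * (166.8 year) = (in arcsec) 1.402e+12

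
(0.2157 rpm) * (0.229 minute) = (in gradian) 19.76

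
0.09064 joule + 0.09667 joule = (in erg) 1.873e+06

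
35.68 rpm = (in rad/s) 3.736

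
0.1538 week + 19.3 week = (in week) 19.45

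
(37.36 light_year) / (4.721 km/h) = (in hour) 7.487e+13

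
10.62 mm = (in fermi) 1.062e+13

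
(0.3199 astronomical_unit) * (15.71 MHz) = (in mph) 1.682e+18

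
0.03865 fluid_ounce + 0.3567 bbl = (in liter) 56.71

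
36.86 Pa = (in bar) 0.0003686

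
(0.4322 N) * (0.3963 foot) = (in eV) 3.258e+17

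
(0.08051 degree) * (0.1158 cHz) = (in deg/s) 9.323e-05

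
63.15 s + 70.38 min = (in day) 0.04961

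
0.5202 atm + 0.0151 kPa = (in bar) 0.5272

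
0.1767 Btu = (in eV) 1.164e+21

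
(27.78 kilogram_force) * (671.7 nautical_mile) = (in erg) 3.389e+15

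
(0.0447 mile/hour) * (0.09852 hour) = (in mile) 0.004404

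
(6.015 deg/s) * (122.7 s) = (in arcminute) 4.428e+04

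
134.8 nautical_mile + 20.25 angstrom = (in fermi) 2.496e+20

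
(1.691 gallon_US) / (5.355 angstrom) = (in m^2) 1.195e+07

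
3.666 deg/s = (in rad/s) 0.06398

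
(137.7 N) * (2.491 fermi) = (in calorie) 8.198e-14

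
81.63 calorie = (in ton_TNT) 8.163e-08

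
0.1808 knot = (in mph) 0.2081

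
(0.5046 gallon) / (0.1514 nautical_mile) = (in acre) 1.683e-09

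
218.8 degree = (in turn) 0.6078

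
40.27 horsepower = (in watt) 3.003e+04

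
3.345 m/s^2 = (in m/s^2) 3.345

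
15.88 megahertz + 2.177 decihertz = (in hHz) 1.588e+05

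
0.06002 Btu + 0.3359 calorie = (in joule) 64.73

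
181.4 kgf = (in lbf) 399.9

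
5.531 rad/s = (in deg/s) 316.9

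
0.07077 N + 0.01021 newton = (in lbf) 0.01821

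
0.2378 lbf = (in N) 1.058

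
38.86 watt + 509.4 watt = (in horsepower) 0.7352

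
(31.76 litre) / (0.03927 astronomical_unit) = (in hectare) 5.406e-16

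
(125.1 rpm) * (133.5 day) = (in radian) 1.511e+08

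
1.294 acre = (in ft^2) 5.637e+04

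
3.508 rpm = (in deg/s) 21.05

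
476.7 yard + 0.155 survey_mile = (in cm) 6.853e+04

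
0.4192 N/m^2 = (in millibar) 0.004192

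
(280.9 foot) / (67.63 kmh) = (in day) 5.275e-05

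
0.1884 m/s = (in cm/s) 18.84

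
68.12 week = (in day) 476.8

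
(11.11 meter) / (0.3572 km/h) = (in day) 0.001296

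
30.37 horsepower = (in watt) 2.265e+04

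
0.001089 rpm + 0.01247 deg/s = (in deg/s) 0.019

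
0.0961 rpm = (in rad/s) 0.01006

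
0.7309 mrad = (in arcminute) 2.513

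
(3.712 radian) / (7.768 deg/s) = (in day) 0.0003169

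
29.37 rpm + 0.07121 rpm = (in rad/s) 3.083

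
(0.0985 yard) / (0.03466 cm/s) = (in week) 0.0004297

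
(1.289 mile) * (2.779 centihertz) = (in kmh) 207.5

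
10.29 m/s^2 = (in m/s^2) 10.29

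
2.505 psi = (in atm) 0.1705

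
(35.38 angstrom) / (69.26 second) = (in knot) 9.93e-11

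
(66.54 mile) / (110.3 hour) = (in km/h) 0.9709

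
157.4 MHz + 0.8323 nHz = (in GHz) 0.1574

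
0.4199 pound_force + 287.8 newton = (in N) 289.7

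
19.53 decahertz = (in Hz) 195.3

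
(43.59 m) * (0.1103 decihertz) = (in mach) 0.001412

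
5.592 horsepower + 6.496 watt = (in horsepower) 5.601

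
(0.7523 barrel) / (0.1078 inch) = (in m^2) 43.68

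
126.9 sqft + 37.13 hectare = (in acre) 91.75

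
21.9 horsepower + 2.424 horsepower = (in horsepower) 24.32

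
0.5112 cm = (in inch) 0.2013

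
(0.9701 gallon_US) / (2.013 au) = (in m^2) 1.219e-14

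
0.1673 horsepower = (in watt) 124.8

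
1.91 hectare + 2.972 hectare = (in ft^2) 5.255e+05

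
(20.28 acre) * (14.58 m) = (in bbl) 7.526e+06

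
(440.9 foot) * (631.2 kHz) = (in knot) 1.649e+08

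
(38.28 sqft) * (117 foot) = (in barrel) 797.7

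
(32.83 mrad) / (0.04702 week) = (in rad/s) 1.154e-06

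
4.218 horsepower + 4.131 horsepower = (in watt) 6226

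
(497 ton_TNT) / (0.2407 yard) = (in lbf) 2.124e+12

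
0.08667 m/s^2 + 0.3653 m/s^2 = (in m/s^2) 0.452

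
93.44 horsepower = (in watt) 6.968e+04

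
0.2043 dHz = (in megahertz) 2.043e-08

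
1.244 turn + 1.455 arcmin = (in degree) 447.9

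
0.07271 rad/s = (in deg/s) 4.166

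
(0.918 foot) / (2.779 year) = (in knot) 6.206e-09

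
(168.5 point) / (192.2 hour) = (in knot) 1.67e-07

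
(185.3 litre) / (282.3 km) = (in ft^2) 7.065e-06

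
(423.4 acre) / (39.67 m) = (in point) 1.224e+08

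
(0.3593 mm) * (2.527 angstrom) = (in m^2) 9.08e-14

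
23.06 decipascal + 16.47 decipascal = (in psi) 0.0005733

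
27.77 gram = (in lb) 0.06122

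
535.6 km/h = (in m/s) 148.8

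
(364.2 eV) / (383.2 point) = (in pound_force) 9.704e-17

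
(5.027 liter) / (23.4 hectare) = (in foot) 7.048e-08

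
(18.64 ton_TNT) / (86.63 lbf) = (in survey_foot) 6.64e+08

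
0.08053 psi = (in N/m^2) 555.2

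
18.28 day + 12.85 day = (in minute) 4.483e+04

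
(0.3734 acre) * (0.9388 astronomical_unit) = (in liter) 2.122e+17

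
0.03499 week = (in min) 352.7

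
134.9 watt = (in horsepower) 0.1809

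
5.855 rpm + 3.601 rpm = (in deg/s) 56.74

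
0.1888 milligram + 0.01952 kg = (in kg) 0.01952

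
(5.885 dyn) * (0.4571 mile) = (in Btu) 4.103e-05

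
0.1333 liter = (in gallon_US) 0.03521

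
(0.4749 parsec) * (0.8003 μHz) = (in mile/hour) 2.623e+10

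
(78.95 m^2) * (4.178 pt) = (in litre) 116.4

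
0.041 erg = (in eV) 2.559e+10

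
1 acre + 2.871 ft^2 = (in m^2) 4047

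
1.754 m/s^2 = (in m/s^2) 1.754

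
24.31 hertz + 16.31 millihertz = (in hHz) 0.2433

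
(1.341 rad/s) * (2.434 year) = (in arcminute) 3.539e+11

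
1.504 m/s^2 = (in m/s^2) 1.504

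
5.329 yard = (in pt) 1.381e+04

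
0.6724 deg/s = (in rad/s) 0.01174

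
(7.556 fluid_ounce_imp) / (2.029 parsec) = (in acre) 8.473e-25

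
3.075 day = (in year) 0.008425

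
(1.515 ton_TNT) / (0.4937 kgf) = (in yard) 1.432e+09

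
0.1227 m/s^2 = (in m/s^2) 0.1227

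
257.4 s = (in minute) 4.29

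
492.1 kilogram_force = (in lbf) 1085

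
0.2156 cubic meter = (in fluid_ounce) 7290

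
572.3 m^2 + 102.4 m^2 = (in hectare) 0.06747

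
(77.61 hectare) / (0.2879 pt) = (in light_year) 8.077e-07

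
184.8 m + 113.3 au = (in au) 113.3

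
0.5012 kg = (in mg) 5.012e+05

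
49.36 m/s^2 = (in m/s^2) 49.36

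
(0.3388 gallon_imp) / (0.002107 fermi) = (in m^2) 7.31e+14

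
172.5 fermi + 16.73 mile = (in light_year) 2.846e-12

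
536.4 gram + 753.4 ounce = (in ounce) 772.3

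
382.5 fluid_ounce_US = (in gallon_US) 2.988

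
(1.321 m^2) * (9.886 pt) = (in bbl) 0.02898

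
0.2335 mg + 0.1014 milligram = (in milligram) 0.3349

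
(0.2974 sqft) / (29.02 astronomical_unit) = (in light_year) 6.727e-31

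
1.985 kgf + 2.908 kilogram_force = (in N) 47.98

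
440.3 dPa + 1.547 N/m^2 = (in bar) 0.0004558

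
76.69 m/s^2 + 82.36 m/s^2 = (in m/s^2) 159.1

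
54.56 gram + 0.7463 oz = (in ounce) 2.671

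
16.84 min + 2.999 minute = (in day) 0.01378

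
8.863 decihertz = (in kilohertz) 0.0008863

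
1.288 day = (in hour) 30.91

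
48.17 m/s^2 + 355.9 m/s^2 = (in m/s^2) 404.1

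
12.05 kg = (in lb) 26.57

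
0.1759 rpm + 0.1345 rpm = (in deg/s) 1.862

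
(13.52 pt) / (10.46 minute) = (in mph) 1.7e-05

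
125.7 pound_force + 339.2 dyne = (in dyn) 5.591e+07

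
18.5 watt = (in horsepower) 0.02481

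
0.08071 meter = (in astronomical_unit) 5.395e-13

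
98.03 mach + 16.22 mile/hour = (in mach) 98.05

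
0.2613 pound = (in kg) 0.1185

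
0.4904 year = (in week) 25.57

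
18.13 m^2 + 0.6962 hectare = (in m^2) 6980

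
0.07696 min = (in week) 7.635e-06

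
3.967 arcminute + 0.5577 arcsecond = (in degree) 0.06627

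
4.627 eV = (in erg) 7.413e-12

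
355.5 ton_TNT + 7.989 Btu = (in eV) 9.284e+30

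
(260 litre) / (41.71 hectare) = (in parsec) 2.02e-23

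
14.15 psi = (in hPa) 975.6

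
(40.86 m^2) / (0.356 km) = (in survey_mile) 7.132e-05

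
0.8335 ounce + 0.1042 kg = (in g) 127.8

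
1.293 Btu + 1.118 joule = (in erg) 1.365e+10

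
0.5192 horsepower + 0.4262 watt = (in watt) 387.6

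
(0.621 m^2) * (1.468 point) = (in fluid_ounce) 10.87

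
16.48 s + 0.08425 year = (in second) 2.657e+06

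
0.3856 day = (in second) 3.332e+04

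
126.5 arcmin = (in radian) 0.0368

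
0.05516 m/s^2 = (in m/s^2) 0.05516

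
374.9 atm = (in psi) 5510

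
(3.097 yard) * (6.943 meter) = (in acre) 0.004859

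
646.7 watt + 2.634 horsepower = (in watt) 2611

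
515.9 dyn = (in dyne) 515.9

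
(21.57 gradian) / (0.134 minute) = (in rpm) 0.4024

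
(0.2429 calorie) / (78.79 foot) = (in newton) 0.04232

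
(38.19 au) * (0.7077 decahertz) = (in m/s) 4.043e+13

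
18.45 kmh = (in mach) 0.01505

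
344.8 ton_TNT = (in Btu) 1.367e+09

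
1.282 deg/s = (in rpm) 0.2137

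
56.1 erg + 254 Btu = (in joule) 2.68e+05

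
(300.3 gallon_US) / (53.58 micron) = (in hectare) 2.122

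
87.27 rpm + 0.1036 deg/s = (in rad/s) 9.141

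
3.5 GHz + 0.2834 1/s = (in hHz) 3.5e+07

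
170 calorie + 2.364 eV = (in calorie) 170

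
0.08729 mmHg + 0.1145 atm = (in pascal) 1.161e+04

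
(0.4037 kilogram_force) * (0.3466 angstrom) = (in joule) 1.372e-10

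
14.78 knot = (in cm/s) 760.3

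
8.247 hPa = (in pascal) 824.7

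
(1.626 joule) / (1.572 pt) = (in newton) 2932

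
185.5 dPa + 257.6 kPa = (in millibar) 2576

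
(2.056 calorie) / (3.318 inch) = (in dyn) 1.021e+07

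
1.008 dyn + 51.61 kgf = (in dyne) 5.061e+07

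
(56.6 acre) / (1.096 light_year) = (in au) 1.477e-22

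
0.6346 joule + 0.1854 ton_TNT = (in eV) 4.842e+27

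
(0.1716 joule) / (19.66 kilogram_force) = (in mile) 5.53e-07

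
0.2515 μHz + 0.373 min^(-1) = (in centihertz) 0.6217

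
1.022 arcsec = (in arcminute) 0.01703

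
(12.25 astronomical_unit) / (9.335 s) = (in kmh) 7.067e+11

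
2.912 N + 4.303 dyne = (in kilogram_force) 0.2969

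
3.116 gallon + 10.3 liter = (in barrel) 0.139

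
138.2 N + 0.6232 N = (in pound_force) 31.21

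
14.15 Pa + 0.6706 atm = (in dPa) 6.796e+05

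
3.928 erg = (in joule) 3.928e-07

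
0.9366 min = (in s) 56.2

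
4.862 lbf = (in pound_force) 4.862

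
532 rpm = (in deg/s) 3192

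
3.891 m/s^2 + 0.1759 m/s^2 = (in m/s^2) 4.067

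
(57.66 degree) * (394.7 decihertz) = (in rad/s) 39.72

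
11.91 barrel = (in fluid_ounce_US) 6.403e+04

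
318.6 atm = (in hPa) 3.228e+05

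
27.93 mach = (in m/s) 9510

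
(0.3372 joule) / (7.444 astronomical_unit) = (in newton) 3.028e-13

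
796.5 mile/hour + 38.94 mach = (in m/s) 1.362e+04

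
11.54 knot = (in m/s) 5.937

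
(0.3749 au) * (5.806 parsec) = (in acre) 2.483e+24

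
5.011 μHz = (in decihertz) 5.011e-05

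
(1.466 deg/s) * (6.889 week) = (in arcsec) 2.199e+10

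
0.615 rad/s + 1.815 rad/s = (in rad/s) 2.43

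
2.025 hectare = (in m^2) 2.025e+04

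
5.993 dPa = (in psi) 8.692e-05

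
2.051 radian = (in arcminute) 7051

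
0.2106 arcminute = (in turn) 9.75e-06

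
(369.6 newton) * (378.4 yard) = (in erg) 1.279e+12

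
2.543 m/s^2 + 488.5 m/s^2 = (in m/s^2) 491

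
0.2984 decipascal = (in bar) 2.984e-07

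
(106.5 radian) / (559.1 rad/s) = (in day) 2.205e-06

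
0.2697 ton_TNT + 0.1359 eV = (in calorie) 2.697e+08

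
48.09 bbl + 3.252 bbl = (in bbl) 51.34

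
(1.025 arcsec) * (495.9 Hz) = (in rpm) 0.02353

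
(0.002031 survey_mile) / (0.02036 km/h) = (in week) 0.0009556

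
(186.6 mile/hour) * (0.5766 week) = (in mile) 1.808e+04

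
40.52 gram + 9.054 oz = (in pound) 0.6552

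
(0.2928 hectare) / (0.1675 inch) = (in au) 4.6e-06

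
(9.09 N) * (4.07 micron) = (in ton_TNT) 8.842e-15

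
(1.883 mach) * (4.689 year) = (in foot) 3.111e+11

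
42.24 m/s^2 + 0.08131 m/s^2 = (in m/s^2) 42.32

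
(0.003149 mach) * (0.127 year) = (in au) 2.871e-05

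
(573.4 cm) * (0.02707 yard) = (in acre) 3.507e-05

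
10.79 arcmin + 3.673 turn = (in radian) 23.08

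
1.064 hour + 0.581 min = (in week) 0.006391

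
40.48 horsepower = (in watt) 3.019e+04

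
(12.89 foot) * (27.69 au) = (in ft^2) 1.752e+14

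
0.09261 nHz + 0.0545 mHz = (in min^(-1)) 0.00327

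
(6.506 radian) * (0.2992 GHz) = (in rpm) 1.859e+10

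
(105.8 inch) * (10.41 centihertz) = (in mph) 0.6258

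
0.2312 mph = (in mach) 0.0003035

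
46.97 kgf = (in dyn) 4.606e+07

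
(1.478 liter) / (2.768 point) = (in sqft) 16.29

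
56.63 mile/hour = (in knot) 49.21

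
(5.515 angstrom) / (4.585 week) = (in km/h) 7.16e-16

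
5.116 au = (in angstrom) 7.653e+21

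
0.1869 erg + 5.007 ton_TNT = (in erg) 2.095e+17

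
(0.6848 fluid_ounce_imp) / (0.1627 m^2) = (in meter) 0.0001196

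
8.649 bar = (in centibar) 864.9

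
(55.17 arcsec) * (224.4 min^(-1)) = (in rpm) 0.009553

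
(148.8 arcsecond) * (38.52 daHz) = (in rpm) 2.654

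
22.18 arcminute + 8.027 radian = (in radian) 8.033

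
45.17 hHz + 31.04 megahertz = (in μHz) 3.104e+13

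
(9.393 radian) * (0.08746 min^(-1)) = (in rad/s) 0.01369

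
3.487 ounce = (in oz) 3.487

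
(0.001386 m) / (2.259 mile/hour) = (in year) 4.352e-11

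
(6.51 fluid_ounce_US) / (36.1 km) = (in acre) 1.318e-12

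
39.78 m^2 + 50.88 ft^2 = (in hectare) 0.004451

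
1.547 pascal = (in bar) 1.547e-05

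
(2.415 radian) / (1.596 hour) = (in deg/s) 0.02408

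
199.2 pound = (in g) 9.036e+04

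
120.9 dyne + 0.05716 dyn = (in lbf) 0.0002719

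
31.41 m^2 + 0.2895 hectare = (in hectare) 0.2926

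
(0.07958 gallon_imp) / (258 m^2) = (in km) 1.402e-09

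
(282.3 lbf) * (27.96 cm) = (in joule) 351.1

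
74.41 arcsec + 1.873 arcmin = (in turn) 0.0001441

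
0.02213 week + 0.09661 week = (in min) 1197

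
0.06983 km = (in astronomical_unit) 4.668e-10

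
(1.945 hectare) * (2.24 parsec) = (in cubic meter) 1.344e+21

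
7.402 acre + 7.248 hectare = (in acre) 25.31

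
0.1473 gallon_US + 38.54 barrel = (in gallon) 1619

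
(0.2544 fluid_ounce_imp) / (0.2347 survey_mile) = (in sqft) 2.06e-07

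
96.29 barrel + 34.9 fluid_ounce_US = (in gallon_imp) 3368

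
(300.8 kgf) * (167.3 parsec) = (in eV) 9.505e+40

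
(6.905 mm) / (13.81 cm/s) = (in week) 8.267e-08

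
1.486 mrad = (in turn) 0.0002365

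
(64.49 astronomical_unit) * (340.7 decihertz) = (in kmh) 1.183e+15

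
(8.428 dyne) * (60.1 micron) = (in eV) 3.161e+10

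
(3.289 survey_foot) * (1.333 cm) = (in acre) 3.302e-06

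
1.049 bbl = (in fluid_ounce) 5639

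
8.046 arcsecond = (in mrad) 0.03901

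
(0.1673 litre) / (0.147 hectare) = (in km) 1.138e-10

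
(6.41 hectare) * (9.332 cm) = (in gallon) 1.58e+06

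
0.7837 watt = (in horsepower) 0.001051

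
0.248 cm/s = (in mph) 0.005548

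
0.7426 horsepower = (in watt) 553.8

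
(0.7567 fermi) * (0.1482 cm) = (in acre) 2.771e-22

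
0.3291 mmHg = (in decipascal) 438.8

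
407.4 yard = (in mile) 0.2315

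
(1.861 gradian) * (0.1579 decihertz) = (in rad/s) 0.0004616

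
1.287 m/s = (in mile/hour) 2.879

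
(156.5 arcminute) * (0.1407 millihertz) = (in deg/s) 0.000367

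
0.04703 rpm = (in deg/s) 0.2822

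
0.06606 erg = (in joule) 6.606e-09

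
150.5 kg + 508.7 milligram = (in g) 1.505e+05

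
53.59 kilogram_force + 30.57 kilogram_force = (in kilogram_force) 84.16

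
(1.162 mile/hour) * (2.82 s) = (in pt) 4152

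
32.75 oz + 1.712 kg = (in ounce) 93.14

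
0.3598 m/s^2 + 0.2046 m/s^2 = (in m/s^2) 0.5644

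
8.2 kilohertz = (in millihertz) 8.2e+06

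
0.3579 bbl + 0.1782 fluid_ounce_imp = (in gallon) 15.03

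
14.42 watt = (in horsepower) 0.01934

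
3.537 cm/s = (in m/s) 0.03537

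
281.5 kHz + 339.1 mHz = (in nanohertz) 2.815e+14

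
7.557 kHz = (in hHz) 75.57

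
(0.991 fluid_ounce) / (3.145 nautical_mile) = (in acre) 1.243e-12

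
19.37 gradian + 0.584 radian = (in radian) 0.8883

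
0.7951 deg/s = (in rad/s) 0.01388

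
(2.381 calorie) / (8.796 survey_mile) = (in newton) 0.0007037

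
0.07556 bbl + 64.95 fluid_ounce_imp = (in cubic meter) 0.01386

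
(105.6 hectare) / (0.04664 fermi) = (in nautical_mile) 1.223e+19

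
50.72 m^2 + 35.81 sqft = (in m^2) 54.05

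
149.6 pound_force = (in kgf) 67.86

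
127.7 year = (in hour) 1.119e+06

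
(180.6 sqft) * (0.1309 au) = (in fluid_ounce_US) 1.111e+16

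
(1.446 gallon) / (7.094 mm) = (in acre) 0.0001907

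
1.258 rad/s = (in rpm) 12.01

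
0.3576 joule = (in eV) 2.232e+18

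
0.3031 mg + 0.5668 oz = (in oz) 0.5668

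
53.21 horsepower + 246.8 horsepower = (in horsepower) 300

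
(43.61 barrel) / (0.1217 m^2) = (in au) 3.808e-10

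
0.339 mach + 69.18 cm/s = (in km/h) 418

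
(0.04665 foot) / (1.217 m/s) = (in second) 0.01168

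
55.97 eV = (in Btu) 8.499e-21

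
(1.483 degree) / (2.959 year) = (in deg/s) 1.589e-08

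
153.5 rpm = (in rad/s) 16.07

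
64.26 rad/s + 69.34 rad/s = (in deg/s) 7655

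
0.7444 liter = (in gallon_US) 0.1966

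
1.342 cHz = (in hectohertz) 0.0001342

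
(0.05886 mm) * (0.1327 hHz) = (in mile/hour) 0.001747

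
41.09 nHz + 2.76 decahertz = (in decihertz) 276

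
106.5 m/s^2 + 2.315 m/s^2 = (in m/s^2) 108.8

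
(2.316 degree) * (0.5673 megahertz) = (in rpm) 2.19e+05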